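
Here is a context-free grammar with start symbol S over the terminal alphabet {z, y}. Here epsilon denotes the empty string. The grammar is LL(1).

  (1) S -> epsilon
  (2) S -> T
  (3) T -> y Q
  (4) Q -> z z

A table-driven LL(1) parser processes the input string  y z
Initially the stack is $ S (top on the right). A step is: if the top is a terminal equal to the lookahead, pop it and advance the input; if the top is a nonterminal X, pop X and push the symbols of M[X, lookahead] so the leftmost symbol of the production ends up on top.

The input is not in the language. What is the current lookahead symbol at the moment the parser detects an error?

$

step 1: stack=$ S  input=y z $  — expand S -> T
step 2: stack=$ T  input=y z $  — expand T -> y Q
step 3: stack=$ Q y  input=y z $  — match y
step 4: stack=$ Q  input=z $  — expand Q -> z z
step 5: stack=$ z z  input=z $  — match z
step 6: stack=$ z  input=$  — error: top is terminal z but lookahead is $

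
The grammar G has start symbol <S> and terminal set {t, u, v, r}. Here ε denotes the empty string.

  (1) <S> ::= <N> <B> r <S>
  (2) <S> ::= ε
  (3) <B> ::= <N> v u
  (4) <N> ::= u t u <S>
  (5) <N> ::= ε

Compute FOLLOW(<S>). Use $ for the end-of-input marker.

FIRST(<N>): from <N>::=u t u <S> we get {u}; from <N>::=ε we get {ε}. So FIRST(<N>) = {ε, u}.
FIRST(<B>): from <B>::=<N> v u we get {u, v}. So FIRST(<B>) = {u, v}.
FIRST(<S>): from <S>::=<N> <B> r <S> we get {u, v}; from <S>::=ε we get {ε}. So FIRST(<S>) = {ε, u, v}.
FOLLOW(<S>) includes $ since <S> is the start symbol.
FOLLOW(<B>): in <S>::=<N> <B> r <S>, <B> is followed by r <S> with FIRST {r}. Thus FOLLOW(<B>) = {r}.
FOLLOW(<N>): in <S>::=<N> <B> r <S>, <N> is followed by <B> r <S> with FIRST {u, v}; in <B>::=<N> v u, <N> is followed by v u with FIRST {v}. Thus FOLLOW(<N>) = {u, v}.
FOLLOW(<S>): in <S>::=<N> <B> r <S>, the suffix after <S> is empty (adds nothing new); in <N>::=u t u <S>, the suffix after <S> is empty, so FOLLOW(<S>) ⊇ FOLLOW(<N>) = {u, v}. Thus FOLLOW(<S>) = {$, u, v}.

{$, u, v}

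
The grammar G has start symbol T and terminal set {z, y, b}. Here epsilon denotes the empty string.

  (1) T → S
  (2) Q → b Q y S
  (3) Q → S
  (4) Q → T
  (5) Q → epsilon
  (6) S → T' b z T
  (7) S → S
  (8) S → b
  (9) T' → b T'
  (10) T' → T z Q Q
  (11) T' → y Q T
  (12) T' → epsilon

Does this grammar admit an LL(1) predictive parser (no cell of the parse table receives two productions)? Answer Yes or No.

No

FIRST(T) = {b, y}
FIRST(Q) = {epsilon, b, y}
FIRST(S) = {b, y}
FIRST(T') = {epsilon, b, y}
FOLLOW(T) = {$, b, y, z}
FOLLOW(Q) = {b, y}
FOLLOW(S) = {$, b, y, z}
FOLLOW(T') = {b}
Cell M[Q, b] receives both Q → b Q y S and Q → S and Q → T and Q → epsilon — the grammar is not LL(1).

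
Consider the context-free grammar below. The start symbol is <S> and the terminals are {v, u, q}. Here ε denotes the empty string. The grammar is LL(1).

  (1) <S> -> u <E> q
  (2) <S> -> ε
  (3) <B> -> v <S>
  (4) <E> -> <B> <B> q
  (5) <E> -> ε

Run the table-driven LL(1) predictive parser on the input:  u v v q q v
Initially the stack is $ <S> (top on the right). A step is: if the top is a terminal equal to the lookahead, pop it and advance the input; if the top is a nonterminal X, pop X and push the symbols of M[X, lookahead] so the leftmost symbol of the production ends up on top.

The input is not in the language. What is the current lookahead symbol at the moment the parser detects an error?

v

      Stack            Input          Action
   1  $ <S>            u v v q q v $  expand <S> -> u <E> q
   2  $ q <E> u        u v v q q v $  match u
   3  $ q <E>          v v q q v $    expand <E> -> <B> <B> q
   4  $ q q <B> <B>    v v q q v $    expand <B> -> v <S>
   5  $ q q <B> <S> v  v v q q v $    match v
   6  $ q q <B> <S>    v q q v $      expand <S> -> ε
   7  $ q q <B>        v q q v $      expand <B> -> v <S>
   8  $ q q <S> v      v q q v $      match v
   9  $ q q <S>        q q v $        expand <S> -> ε
  10  $ q q            q q v $        match q
  11  $ q              q v $          match q
  12  $                v $            error: stack empty but input remains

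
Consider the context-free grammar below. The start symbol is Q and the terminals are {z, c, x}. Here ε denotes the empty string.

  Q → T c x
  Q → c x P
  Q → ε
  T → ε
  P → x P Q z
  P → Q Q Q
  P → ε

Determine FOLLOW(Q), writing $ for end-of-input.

FIRST(T): from T→ε we get {ε}. So FIRST(T) = {ε}.
FIRST(Q): from Q→T c x we get {c}; from Q→c x P we get {c}; from Q→ε we get {ε}. So FIRST(Q) = {ε, c}.
FIRST(P): from P→x P Q z we get {x}; from P→Q Q Q we get {ε, c}; from P→ε we get {ε}. So FIRST(P) = {ε, c, x}.
FOLLOW(Q) includes $ since Q is the start symbol.
FOLLOW(T): in Q→T c x, T is followed by c x with FIRST {c}. Thus FOLLOW(T) = {c}.
FOLLOW(Q): in P→x P Q z, Q is followed by z with FIRST {z}; in P→Q Q Q (occurrence 1), Q is followed by Q Q with FIRST {ε, c}; in P→Q Q Q (occurrence 1), the suffix after Q is nullable, so FOLLOW(Q) ⊇ FOLLOW(P) = {$, c, z}; in P→Q Q Q (occurrence 2), Q is followed by Q with FIRST {ε, c}; in P→Q Q Q (occurrence 2), the suffix after Q is nullable, so FOLLOW(Q) ⊇ FOLLOW(P) = {$, c, z}; in P→Q Q Q (occurrence 3), the suffix after Q is empty, so FOLLOW(Q) ⊇ FOLLOW(P) = {$, c, z}. Thus FOLLOW(Q) = {$, c, z}.
FOLLOW(P): in Q→c x P, the suffix after P is empty, so FOLLOW(P) ⊇ FOLLOW(Q) = {$, c, z}; in P→x P Q z, P is followed by Q z with FIRST {c, z}. Thus FOLLOW(P) = {$, c, z}.

{$, c, z}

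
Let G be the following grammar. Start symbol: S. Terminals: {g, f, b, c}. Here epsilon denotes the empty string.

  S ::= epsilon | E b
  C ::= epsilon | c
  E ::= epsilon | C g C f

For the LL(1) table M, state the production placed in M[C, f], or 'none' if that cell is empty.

C ::= epsilon

FIRST(C): from C::=epsilon we get {epsilon}; from C::=c we get {c}. So FIRST(C) = {epsilon, c}.
FIRST(E): from E::=epsilon we get {epsilon}; from E::=C g C f we get {c, g}. So FIRST(E) = {epsilon, c, g}.
FIRST(S): from S::=epsilon we get {epsilon}; from S::=E b we get {b, c, g}. So FIRST(S) = {epsilon, b, c, g}.
FOLLOW(S) includes $ since S is the start symbol.
FOLLOW(C): in E::=C g C f (occurrence 1), C is followed by g C f with FIRST {g}; in E::=C g C f (occurrence 2), C is followed by f with FIRST {f}. Thus FOLLOW(C) = {f, g}.
For C ::= epsilon: FIRST(epsilon) = {epsilon}, so it goes in M[C, t] for t ∈ {}; since epsilon ∈ FIRST, also for every t ∈ FOLLOW(C) = {f, g}.
For C ::= c: FIRST(c) = {c}, so it goes in M[C, t] for t ∈ {c}.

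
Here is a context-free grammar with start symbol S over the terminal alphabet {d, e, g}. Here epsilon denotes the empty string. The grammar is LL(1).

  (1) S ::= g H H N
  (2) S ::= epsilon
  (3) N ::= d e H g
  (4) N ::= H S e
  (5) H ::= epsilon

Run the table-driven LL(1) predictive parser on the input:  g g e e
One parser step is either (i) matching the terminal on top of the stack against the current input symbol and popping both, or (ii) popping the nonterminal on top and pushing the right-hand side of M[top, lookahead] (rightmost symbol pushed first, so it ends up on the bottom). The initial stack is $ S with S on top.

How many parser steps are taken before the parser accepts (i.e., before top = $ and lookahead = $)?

15

      Stack        Input      Action
   1  $ S          g g e e $  expand S ::= g H H N
   2  $ N H H g    g g e e $  match g
   3  $ N H H      g e e $    expand H ::= epsilon
   4  $ N H        g e e $    expand H ::= epsilon
   5  $ N          g e e $    expand N ::= H S e
   6  $ e S H      g e e $    expand H ::= epsilon
   7  $ e S        g e e $    expand S ::= g H H N
   8  $ e N H H g  g e e $    match g
   9  $ e N H H    e e $      expand H ::= epsilon
  10  $ e N H      e e $      expand H ::= epsilon
  11  $ e N        e e $      expand N ::= H S e
  12  $ e e S H    e e $      expand H ::= epsilon
  13  $ e e S      e e $      expand S ::= epsilon
  14  $ e e        e e $      match e
  15  $ e          e $        match e
Accept reached after 15 steps.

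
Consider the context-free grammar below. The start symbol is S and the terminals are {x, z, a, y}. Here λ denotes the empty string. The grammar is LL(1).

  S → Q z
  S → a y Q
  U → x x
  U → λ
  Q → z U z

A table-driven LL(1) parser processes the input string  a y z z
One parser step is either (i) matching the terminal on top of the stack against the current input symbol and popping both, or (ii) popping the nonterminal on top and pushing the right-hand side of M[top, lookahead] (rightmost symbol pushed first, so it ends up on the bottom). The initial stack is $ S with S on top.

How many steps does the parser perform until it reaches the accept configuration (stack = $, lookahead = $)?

step 1: stack=$ S  input=a y z z $  — expand S → a y Q
step 2: stack=$ Q y a  input=a y z z $  — match a
step 3: stack=$ Q y  input=y z z $  — match y
step 4: stack=$ Q  input=z z $  — expand Q → z U z
step 5: stack=$ z U z  input=z z $  — match z
step 6: stack=$ z U  input=z $  — expand U → λ
step 7: stack=$ z  input=z $  — match z
Accept reached after 7 steps.

7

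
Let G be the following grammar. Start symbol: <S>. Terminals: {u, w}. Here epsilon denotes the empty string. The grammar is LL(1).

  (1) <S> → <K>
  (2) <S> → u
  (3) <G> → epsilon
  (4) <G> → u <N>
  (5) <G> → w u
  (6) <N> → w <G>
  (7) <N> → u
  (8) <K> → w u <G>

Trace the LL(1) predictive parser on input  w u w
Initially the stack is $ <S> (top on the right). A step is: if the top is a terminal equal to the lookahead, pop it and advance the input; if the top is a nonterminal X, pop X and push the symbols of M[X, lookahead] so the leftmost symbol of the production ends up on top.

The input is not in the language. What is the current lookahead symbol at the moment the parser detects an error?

     Stack      Input    Action
  1  $ <S>      w u w $  expand <S> → <K>
  2  $ <K>      w u w $  expand <K> → w u <G>
  3  $ <G> u w  w u w $  match w
  4  $ <G> u    u w $    match u
  5  $ <G>      w $      expand <G> → w u
  6  $ u w      w $      match w
  7  $ u        $        error: top is terminal u but lookahead is $

$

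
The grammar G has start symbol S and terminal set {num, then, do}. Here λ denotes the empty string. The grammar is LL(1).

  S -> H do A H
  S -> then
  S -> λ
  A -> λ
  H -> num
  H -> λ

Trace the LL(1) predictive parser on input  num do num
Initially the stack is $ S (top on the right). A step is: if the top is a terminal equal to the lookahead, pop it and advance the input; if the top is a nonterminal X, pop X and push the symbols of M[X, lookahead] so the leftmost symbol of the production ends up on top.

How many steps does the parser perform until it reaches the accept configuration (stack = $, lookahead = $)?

7

step 1: stack=$ S  input=num do num $  — expand S -> H do A H
step 2: stack=$ H A do H  input=num do num $  — expand H -> num
step 3: stack=$ H A do num  input=num do num $  — match num
step 4: stack=$ H A do  input=do num $  — match do
step 5: stack=$ H A  input=num $  — expand A -> λ
step 6: stack=$ H  input=num $  — expand H -> num
step 7: stack=$ num  input=num $  — match num
Accept reached after 7 steps.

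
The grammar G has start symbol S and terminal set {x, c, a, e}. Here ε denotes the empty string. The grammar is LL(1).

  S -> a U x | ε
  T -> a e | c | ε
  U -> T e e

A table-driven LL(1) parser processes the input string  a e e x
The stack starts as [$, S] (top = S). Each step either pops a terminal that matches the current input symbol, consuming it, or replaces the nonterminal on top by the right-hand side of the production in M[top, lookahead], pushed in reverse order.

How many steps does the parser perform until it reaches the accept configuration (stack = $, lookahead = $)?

     Stack      Input      Action
  1  $ S        a e e x $  expand S -> a U x
  2  $ x U a    a e e x $  match a
  3  $ x U      e e x $    expand U -> T e e
  4  $ x e e T  e e x $    expand T -> ε
  5  $ x e e    e e x $    match e
  6  $ x e      e x $      match e
  7  $ x        x $        match x
Accept reached after 7 steps.

7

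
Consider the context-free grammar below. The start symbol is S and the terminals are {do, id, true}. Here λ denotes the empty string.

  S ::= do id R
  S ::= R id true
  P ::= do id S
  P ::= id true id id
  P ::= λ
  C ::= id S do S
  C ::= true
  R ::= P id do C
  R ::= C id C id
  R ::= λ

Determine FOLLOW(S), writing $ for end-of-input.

FIRST(P) = {λ, do, id}
FIRST(C) = {id, true}
FIRST(R) = {λ, do, id, true}  (via P id do C, C id C id)
FIRST(S) = {do, id, true}  (via R id true)
FOLLOW(S) includes $ since S is the start symbol.
FOLLOW(P): in R::=P id do C, P is followed by id do C with FIRST {id}. Thus FOLLOW(P) = {id}.
FOLLOW(S): in P::=do id S, the suffix after S is empty, so FOLLOW(S) ⊇ FOLLOW(P) = {id}; in C::=id S do S (occurrence 1), S is followed by do S with FIRST {do}; in C::=id S do S (occurrence 2), the suffix after S is empty, so FOLLOW(S) ⊇ FOLLOW(C) = {$, do, id}. Thus FOLLOW(S) = {$, do, id}.
FOLLOW(R): in S::=do id R, the suffix after R is empty, so FOLLOW(R) ⊇ FOLLOW(S) = {$, do, id}; in S::=R id true, R is followed by id true with FIRST {id}. Thus FOLLOW(R) = {$, do, id}.
FOLLOW(C): in R::=P id do C, the suffix after C is empty, so FOLLOW(C) ⊇ FOLLOW(R) = {$, do, id}; in R::=C id C id (occurrence 1), C is followed by id C id with FIRST {id}; in R::=C id C id (occurrence 2), C is followed by id with FIRST {id}. Thus FOLLOW(C) = {$, do, id}.

{$, do, id}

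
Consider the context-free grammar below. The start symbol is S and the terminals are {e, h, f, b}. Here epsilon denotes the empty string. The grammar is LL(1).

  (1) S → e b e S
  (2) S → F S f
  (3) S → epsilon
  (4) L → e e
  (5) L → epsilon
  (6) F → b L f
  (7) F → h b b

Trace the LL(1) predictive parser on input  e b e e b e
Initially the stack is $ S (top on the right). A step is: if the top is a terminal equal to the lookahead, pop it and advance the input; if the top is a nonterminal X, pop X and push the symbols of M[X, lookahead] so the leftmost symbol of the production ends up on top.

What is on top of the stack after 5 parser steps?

e

     Stack      Input          Action
  1  $ S        e b e e b e $  expand S → e b e S
  2  $ S e b e  e b e e b e $  match e
  3  $ S e b    b e e b e $    match b
  4  $ S e      e e b e $      match e
  5  $ S        e b e $        expand S → e b e S
Stack after step 5: $ S e b e (top = e).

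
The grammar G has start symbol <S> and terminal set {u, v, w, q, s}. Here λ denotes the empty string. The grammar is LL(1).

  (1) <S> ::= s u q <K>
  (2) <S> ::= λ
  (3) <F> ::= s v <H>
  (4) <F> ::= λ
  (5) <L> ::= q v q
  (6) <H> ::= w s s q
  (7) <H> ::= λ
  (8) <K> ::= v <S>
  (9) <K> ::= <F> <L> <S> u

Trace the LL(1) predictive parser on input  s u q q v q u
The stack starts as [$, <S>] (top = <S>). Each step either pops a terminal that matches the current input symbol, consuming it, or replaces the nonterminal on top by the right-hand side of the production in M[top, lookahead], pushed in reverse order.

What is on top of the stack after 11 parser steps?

u

step 1: stack=$ <S>  input=s u q q v q u $  — expand <S> ::= s u q <K>
step 2: stack=$ <K> q u s  input=s u q q v q u $  — match s
step 3: stack=$ <K> q u  input=u q q v q u $  — match u
step 4: stack=$ <K> q  input=q q v q u $  — match q
step 5: stack=$ <K>  input=q v q u $  — expand <K> ::= <F> <L> <S> u
step 6: stack=$ u <S> <L> <F>  input=q v q u $  — expand <F> ::= λ
step 7: stack=$ u <S> <L>  input=q v q u $  — expand <L> ::= q v q
step 8: stack=$ u <S> q v q  input=q v q u $  — match q
step 9: stack=$ u <S> q v  input=v q u $  — match v
step 10: stack=$ u <S> q  input=q u $  — match q
step 11: stack=$ u <S>  input=u $  — expand <S> ::= λ
Stack after step 11: $ u (top = u).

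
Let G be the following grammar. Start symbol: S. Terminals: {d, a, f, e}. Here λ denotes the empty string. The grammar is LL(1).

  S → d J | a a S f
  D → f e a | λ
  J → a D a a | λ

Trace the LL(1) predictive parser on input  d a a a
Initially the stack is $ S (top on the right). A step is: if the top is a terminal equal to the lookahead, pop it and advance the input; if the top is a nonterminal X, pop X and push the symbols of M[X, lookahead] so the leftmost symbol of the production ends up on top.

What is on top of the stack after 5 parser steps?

step 1: stack=$ S  input=d a a a $  — expand S → d J
step 2: stack=$ J d  input=d a a a $  — match d
step 3: stack=$ J  input=a a a $  — expand J → a D a a
step 4: stack=$ a a D a  input=a a a $  — match a
step 5: stack=$ a a D  input=a a $  — expand D → λ
Stack after step 5: $ a a (top = a).

a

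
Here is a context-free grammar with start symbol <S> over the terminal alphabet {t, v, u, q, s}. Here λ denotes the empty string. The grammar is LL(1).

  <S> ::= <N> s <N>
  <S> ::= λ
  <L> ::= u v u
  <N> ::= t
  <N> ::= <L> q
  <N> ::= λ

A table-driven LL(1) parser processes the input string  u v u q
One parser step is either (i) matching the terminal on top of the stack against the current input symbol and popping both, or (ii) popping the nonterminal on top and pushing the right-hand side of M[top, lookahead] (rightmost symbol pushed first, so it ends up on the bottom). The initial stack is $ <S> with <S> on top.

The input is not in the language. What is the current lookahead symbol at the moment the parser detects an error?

$

     Stack            Input      Action
  1  $ <S>            u v u q $  expand <S> ::= <N> s <N>
  2  $ <N> s <N>      u v u q $  expand <N> ::= <L> q
  3  $ <N> s q <L>    u v u q $  expand <L> ::= u v u
  4  $ <N> s q u v u  u v u q $  match u
  5  $ <N> s q u v    v u q $    match v
  6  $ <N> s q u      u q $      match u
  7  $ <N> s q        q $        match q
  8  $ <N> s          $          error: top is terminal s but lookahead is $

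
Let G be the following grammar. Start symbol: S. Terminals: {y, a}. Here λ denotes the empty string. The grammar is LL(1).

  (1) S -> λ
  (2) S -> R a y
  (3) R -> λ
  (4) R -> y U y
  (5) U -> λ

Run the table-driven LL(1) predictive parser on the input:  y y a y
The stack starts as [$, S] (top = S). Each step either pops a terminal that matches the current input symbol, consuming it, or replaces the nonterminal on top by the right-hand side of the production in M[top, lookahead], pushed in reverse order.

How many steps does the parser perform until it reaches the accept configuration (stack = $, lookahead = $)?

step 1: stack=$ S  input=y y a y $  — expand S -> R a y
step 2: stack=$ y a R  input=y y a y $  — expand R -> y U y
step 3: stack=$ y a y U y  input=y y a y $  — match y
step 4: stack=$ y a y U  input=y a y $  — expand U -> λ
step 5: stack=$ y a y  input=y a y $  — match y
step 6: stack=$ y a  input=a y $  — match a
step 7: stack=$ y  input=y $  — match y
Accept reached after 7 steps.

7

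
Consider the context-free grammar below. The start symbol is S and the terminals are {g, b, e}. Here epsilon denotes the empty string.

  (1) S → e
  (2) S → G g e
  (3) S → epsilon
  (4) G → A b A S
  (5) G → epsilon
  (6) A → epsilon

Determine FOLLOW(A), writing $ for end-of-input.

FIRST(A): from A→epsilon we get {epsilon}. So FIRST(A) = {epsilon}.
FIRST(G): from G→A b A S we get {b}; from G→epsilon we get {epsilon}. So FIRST(G) = {epsilon, b}.
FIRST(S): from S→e we get {e}; from S→G g e we get {b, g}; from S→epsilon we get {epsilon}. So FIRST(S) = {epsilon, b, e, g}.
FOLLOW(S) includes $ since S is the start symbol.
FOLLOW(G): in S→G g e, G is followed by g e with FIRST {g}. Thus FOLLOW(G) = {g}.
FOLLOW(S): in G→A b A S, the suffix after S is empty, so FOLLOW(S) ⊇ FOLLOW(G) = {g}. Thus FOLLOW(S) = {$, g}.
FOLLOW(A): in G→A b A S (occurrence 1), A is followed by b A S with FIRST {b}; in G→A b A S (occurrence 2), A is followed by S with FIRST {epsilon, b, e, g}; in G→A b A S (occurrence 2), the suffix after A is nullable, so FOLLOW(A) ⊇ FOLLOW(G) = {g}. Thus FOLLOW(A) = {b, e, g}.

{b, e, g}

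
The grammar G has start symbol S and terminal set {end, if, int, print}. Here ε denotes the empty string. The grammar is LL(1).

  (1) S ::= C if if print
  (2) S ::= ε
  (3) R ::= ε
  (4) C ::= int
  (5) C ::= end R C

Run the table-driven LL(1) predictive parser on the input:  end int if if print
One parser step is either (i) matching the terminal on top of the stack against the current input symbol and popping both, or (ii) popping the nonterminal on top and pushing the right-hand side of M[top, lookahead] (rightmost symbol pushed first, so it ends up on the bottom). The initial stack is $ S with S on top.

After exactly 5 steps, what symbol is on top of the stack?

int

     Stack                  Input                  Action
  1  $ S                    end int if if print $  expand S ::= C if if print
  2  $ print if if C        end int if if print $  expand C ::= end R C
  3  $ print if if C R end  end int if if print $  match end
  4  $ print if if C R      int if if print $      expand R ::= ε
  5  $ print if if C        int if if print $      expand C ::= int
Stack after step 5: $ print if if int (top = int).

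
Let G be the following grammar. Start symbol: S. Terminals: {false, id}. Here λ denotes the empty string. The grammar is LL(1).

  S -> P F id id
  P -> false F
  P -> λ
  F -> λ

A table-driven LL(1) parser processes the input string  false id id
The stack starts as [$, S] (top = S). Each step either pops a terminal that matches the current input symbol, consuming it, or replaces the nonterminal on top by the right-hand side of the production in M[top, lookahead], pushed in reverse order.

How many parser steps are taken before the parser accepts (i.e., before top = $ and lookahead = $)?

7

step 1: stack=$ S  input=false id id $  — expand S -> P F id id
step 2: stack=$ id id F P  input=false id id $  — expand P -> false F
step 3: stack=$ id id F F false  input=false id id $  — match false
step 4: stack=$ id id F F  input=id id $  — expand F -> λ
step 5: stack=$ id id F  input=id id $  — expand F -> λ
step 6: stack=$ id id  input=id id $  — match id
step 7: stack=$ id  input=id $  — match id
Accept reached after 7 steps.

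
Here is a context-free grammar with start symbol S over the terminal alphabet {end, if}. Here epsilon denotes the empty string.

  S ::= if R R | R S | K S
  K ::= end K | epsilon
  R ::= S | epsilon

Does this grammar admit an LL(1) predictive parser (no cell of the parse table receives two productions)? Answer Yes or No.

FIRST(S) = {end, if}
FIRST(K) = {epsilon, end}
FIRST(R) = {epsilon, end, if}
FOLLOW(S) = {$, end, if}
FOLLOW(K) = {end, if}
FOLLOW(R) = {$, end, if}
Cell M[K, end] receives both K ::= end K and K ::= epsilon — the grammar is not LL(1).

No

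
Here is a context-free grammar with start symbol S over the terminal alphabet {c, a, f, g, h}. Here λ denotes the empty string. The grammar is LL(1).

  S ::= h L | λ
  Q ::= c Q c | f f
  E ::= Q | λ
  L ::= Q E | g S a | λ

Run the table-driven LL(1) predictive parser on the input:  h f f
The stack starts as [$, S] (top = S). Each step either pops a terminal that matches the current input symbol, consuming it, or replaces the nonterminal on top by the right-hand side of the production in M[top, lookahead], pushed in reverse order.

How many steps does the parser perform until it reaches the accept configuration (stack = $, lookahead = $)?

     Stack    Input    Action
  1  $ S      h f f $  expand S ::= h L
  2  $ L h    h f f $  match h
  3  $ L      f f $    expand L ::= Q E
  4  $ E Q    f f $    expand Q ::= f f
  5  $ E f f  f f $    match f
  6  $ E f    f $      match f
  7  $ E      $        expand E ::= λ
Accept reached after 7 steps.

7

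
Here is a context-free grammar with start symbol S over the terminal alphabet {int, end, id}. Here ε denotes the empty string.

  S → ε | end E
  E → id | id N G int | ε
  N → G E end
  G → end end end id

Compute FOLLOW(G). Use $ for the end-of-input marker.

{end, id, int}

FIRST(S): from S→ε we get {ε}; from S→end E we get {end}. So FIRST(S) = {ε, end}.
FIRST(E): from E→id we get {id}; from E→id N G int we get {id}; from E→ε we get {ε}. So FIRST(E) = {ε, id}.
FIRST(G): from G→end end end id we get {end}. So FIRST(G) = {end}.
FIRST(N): from N→G E end we get {end}. So FIRST(N) = {end}.
FOLLOW(S) includes $ since S is the start symbol.
FOLLOW(S): S appears on no right-hand side. Thus FOLLOW(S) = {$}.
FOLLOW(E): in S→end E, the suffix after E is empty, so FOLLOW(E) ⊇ FOLLOW(S) = {$}; in N→G E end, E is followed by end with FIRST {end}. Thus FOLLOW(E) = {$, end}.
FOLLOW(N): in E→id N G int, N is followed by G int with FIRST {end}. Thus FOLLOW(N) = {end}.
FOLLOW(G): in E→id N G int, G is followed by int with FIRST {int}; in N→G E end, G is followed by E end with FIRST {end, id}. Thus FOLLOW(G) = {end, id, int}.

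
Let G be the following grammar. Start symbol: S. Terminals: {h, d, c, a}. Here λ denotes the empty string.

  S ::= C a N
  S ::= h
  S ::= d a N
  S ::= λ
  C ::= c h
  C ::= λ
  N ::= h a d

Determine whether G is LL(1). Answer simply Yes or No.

Yes

FIRST(S) = {λ, a, c, d, h}
FIRST(C) = {λ, c}
FIRST(N) = {h}
FOLLOW(S) = {$}
FOLLOW(C) = {a}
FOLLOW(N) = {$}
Each cell of M receives at most one production.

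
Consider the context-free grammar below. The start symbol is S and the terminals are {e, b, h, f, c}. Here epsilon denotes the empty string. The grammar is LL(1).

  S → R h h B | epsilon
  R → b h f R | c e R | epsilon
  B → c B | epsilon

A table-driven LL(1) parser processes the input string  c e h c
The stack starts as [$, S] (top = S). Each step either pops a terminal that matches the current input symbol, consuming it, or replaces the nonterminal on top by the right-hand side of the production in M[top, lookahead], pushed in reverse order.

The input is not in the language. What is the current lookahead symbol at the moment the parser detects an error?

     Stack          Input      Action
  1  $ S            c e h c $  expand S → R h h B
  2  $ B h h R      c e h c $  expand R → c e R
  3  $ B h h R e c  c e h c $  match c
  4  $ B h h R e    e h c $    match e
  5  $ B h h R      h c $      expand R → epsilon
  6  $ B h h        h c $      match h
  7  $ B h          c $        error: top is terminal h but lookahead is c

c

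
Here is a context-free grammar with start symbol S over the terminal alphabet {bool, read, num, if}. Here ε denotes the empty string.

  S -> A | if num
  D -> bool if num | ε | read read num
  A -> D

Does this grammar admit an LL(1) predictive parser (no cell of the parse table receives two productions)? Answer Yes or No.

FIRST(S) = {ε, bool, if, read}
FIRST(D) = {ε, bool, read}
FIRST(A) = {ε, bool, read}
FOLLOW(S) = {$}
FOLLOW(D) = {$}
FOLLOW(A) = {$}
Each cell of M receives at most one production.

Yes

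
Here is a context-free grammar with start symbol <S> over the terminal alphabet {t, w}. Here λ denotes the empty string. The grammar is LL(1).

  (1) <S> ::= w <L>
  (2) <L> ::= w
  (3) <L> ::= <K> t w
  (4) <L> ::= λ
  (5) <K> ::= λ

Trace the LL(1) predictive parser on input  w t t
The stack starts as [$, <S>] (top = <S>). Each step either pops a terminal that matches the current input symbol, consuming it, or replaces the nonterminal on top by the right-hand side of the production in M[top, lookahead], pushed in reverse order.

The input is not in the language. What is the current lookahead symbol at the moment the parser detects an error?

     Stack      Input    Action
  1  $ <S>      w t t $  expand <S> ::= w <L>
  2  $ <L> w    w t t $  match w
  3  $ <L>      t t $    expand <L> ::= <K> t w
  4  $ w t <K>  t t $    expand <K> ::= λ
  5  $ w t      t t $    match t
  6  $ w        t $      error: top is terminal w but lookahead is t

t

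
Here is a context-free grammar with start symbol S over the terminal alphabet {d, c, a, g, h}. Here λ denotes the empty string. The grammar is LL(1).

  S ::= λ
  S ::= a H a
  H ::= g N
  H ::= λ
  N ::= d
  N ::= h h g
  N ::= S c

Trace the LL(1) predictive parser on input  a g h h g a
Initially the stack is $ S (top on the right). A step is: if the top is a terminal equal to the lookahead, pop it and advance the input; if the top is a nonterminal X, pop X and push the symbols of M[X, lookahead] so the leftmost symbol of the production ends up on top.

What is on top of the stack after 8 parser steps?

a

step 1: stack=$ S  input=a g h h g a $  — expand S ::= a H a
step 2: stack=$ a H a  input=a g h h g a $  — match a
step 3: stack=$ a H  input=g h h g a $  — expand H ::= g N
step 4: stack=$ a N g  input=g h h g a $  — match g
step 5: stack=$ a N  input=h h g a $  — expand N ::= h h g
step 6: stack=$ a g h h  input=h h g a $  — match h
step 7: stack=$ a g h  input=h g a $  — match h
step 8: stack=$ a g  input=g a $  — match g
Stack after step 8: $ a (top = a).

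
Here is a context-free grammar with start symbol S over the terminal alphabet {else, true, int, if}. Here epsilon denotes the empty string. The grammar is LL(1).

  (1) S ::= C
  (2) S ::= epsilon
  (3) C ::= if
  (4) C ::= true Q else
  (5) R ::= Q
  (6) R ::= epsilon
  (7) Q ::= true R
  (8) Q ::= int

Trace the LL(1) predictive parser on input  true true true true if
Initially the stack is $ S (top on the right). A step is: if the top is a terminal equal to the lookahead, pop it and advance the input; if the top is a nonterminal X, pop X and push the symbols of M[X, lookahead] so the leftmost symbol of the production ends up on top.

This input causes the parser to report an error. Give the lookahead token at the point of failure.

if

      Stack          Input                     Action
   1  $ S            true true true true if $  expand S ::= C
   2  $ C            true true true true if $  expand C ::= true Q else
   3  $ else Q true  true true true true if $  match true
   4  $ else Q       true true true if $       expand Q ::= true R
   5  $ else R true  true true true if $       match true
   6  $ else R       true true if $            expand R ::= Q
   7  $ else Q       true true if $            expand Q ::= true R
   8  $ else R true  true true if $            match true
   9  $ else R       true if $                 expand R ::= Q
  10  $ else Q       true if $                 expand Q ::= true R
  11  $ else R true  true if $                 match true
  12  $ else R       if $                      error: M[R, if] is empty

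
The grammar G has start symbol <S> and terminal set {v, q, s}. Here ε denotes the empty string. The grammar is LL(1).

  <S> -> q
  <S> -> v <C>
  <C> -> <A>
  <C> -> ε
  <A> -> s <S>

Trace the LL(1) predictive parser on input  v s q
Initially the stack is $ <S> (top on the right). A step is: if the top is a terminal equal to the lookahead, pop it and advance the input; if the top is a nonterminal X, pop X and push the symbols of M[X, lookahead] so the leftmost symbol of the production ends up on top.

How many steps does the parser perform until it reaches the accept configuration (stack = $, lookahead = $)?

7

step 1: stack=$ <S>  input=v s q $  — expand <S> -> v <C>
step 2: stack=$ <C> v  input=v s q $  — match v
step 3: stack=$ <C>  input=s q $  — expand <C> -> <A>
step 4: stack=$ <A>  input=s q $  — expand <A> -> s <S>
step 5: stack=$ <S> s  input=s q $  — match s
step 6: stack=$ <S>  input=q $  — expand <S> -> q
step 7: stack=$ q  input=q $  — match q
Accept reached after 7 steps.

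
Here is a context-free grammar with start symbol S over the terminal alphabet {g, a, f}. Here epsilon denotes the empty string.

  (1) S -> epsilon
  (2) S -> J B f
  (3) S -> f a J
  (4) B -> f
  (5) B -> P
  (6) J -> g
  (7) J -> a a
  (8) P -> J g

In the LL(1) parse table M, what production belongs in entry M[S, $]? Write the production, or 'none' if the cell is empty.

S -> epsilon

FIRST(J): from J->g we get {g}; from J->a a we get {a}. So FIRST(J) = {a, g}.
FIRST(S): from S->epsilon we get {epsilon}; from S->J B f we get {a, g}; from S->f a J we get {f}. So FIRST(S) = {epsilon, a, f, g}.
FIRST(P): from P->J g we get {a, g}. So FIRST(P) = {a, g}.
FIRST(B): from B->f we get {f}; from B->P we get {a, g}. So FIRST(B) = {a, f, g}.
FOLLOW(S) includes $ since S is the start symbol.
FOLLOW(S): S appears on no right-hand side. Thus FOLLOW(S) = {$}.
For S -> epsilon: FIRST(epsilon) = {epsilon}, so it goes in M[S, t] for t ∈ {}; since epsilon ∈ FIRST, also for every t ∈ FOLLOW(S) = {$}.
For S -> J B f: FIRST(J B f) = {a, g}, so it goes in M[S, t] for t ∈ {a, g}.
For S -> f a J: FIRST(f a J) = {f}, so it goes in M[S, t] for t ∈ {f}.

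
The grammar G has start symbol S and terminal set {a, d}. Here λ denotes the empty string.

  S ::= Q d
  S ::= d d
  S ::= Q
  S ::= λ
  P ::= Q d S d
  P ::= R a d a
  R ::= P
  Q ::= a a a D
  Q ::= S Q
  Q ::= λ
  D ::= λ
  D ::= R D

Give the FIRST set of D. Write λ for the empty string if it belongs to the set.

{λ, a, d}

FIRST(S) = {λ, a, d}  (via Q d, Q)
FIRST(Q) = {λ, a, d}  (via S Q)
FIRST(P) = {a, d}  (via Q d S d, R a d a)
FIRST(R) = {a, d}  (via P)
FIRST(D) = {λ, a, d}  (via R D)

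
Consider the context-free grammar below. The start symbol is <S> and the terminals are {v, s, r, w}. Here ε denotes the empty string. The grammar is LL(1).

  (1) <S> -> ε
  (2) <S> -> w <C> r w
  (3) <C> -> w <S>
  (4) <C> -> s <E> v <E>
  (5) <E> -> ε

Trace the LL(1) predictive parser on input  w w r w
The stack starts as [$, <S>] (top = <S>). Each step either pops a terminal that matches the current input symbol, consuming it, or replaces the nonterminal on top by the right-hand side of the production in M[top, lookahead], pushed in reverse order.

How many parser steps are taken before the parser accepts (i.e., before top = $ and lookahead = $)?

step 1: stack=$ <S>  input=w w r w $  — expand <S> -> w <C> r w
step 2: stack=$ w r <C> w  input=w w r w $  — match w
step 3: stack=$ w r <C>  input=w r w $  — expand <C> -> w <S>
step 4: stack=$ w r <S> w  input=w r w $  — match w
step 5: stack=$ w r <S>  input=r w $  — expand <S> -> ε
step 6: stack=$ w r  input=r w $  — match r
step 7: stack=$ w  input=w $  — match w
Accept reached after 7 steps.

7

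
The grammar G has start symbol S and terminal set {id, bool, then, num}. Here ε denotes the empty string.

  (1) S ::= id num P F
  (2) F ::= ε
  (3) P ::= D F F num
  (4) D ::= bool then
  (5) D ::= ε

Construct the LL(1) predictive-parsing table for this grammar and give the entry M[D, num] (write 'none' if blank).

D ::= ε

FIRST(S) = {id}
FIRST(F) = {ε}
FIRST(D) = {ε, bool}
FIRST(P) = {bool, num}  (via D F F num)
FOLLOW(S) includes $ since S is the start symbol.
FOLLOW(D): in P::=D F F num, D is followed by F F num with FIRST {num}. Thus FOLLOW(D) = {num}.
For D ::= bool then: FIRST(bool then) = {bool}, so it goes in M[D, t] for t ∈ {bool}.
For D ::= ε: FIRST(ε) = {ε}, so it goes in M[D, t] for t ∈ {}; since ε ∈ FIRST, also for every t ∈ FOLLOW(D) = {num}.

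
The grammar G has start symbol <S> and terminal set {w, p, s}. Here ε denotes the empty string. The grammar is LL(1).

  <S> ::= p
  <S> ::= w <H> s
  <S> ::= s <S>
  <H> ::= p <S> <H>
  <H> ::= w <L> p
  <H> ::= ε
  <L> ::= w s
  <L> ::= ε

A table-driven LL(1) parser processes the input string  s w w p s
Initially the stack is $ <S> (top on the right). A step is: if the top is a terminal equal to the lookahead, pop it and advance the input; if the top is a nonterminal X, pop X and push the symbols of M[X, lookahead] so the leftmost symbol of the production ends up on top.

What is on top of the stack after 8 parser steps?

     Stack        Input        Action
  1  $ <S>        s w w p s $  expand <S> ::= s <S>
  2  $ <S> s      s w w p s $  match s
  3  $ <S>        w w p s $    expand <S> ::= w <H> s
  4  $ s <H> w    w w p s $    match w
  5  $ s <H>      w p s $      expand <H> ::= w <L> p
  6  $ s p <L> w  w p s $      match w
  7  $ s p <L>    p s $        expand <L> ::= ε
  8  $ s p        p s $        match p
Stack after step 8: $ s (top = s).

s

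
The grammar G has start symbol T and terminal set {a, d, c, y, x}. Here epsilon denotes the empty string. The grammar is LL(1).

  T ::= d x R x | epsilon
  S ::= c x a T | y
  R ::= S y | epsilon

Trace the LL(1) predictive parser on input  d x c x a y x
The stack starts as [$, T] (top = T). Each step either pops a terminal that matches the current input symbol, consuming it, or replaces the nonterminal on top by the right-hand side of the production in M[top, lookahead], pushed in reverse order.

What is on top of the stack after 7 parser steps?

step 1: stack=$ T  input=d x c x a y x $  — expand T ::= d x R x
step 2: stack=$ x R x d  input=d x c x a y x $  — match d
step 3: stack=$ x R x  input=x c x a y x $  — match x
step 4: stack=$ x R  input=c x a y x $  — expand R ::= S y
step 5: stack=$ x y S  input=c x a y x $  — expand S ::= c x a T
step 6: stack=$ x y T a x c  input=c x a y x $  — match c
step 7: stack=$ x y T a x  input=x a y x $  — match x
Stack after step 7: $ x y T a (top = a).

a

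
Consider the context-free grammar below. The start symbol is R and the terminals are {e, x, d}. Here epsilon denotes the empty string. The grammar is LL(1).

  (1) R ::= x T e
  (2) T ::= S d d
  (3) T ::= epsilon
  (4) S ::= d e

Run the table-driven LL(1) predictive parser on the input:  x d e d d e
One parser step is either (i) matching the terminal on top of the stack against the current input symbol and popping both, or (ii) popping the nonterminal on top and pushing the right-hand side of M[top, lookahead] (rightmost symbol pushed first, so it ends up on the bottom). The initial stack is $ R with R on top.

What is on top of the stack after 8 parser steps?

step 1: stack=$ R  input=x d e d d e $  — expand R ::= x T e
step 2: stack=$ e T x  input=x d e d d e $  — match x
step 3: stack=$ e T  input=d e d d e $  — expand T ::= S d d
step 4: stack=$ e d d S  input=d e d d e $  — expand S ::= d e
step 5: stack=$ e d d e d  input=d e d d e $  — match d
step 6: stack=$ e d d e  input=e d d e $  — match e
step 7: stack=$ e d d  input=d d e $  — match d
step 8: stack=$ e d  input=d e $  — match d
Stack after step 8: $ e (top = e).

e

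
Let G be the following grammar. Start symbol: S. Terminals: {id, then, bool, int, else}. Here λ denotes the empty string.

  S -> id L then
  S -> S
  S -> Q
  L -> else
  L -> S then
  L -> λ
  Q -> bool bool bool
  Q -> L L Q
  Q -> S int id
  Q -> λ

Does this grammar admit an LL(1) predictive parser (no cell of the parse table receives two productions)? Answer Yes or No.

No

FIRST(S) = {λ, bool, else, id, int, then}
FIRST(L) = {λ, bool, else, id, int, then}
FIRST(Q) = {λ, bool, else, id, int, then}
FOLLOW(S) = {$, int, then}
FOLLOW(L) = {$, bool, else, id, int, then}
FOLLOW(Q) = {$, int, then}
Cell M[L, bool] receives both L -> S then and L -> λ — the grammar is not LL(1).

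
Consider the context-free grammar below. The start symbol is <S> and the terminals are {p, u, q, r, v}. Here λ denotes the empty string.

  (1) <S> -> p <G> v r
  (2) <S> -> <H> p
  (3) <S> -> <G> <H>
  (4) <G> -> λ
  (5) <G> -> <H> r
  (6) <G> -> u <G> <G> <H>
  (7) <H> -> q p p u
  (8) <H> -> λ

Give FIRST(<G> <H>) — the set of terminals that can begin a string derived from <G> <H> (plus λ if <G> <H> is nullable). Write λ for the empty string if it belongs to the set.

{λ, q, r, u}

FIRST(<H>) = {λ, q}
FIRST(<G>) = {λ, q, r, u}  (via <H> r)
FIRST(<S>) = {λ, p, q, r, u}  (via <H> p, <G> <H>)
FIRST(<G> <H>): take FIRST of each symbol in turn, carrying on past any symbol whose FIRST contains λ; result {λ, q, r, u}.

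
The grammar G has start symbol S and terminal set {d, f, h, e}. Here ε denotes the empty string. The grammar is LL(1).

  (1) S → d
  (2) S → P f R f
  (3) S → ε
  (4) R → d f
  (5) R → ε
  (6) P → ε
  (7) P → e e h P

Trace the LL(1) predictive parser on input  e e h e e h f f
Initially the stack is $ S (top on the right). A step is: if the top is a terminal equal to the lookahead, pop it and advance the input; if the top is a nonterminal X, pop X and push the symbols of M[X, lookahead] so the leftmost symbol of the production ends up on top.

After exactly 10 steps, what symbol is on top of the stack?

f

      Stack            Input              Action
   1  $ S              e e h e e h f f $  expand S → P f R f
   2  $ f R f P        e e h e e h f f $  expand P → e e h P
   3  $ f R f P h e e  e e h e e h f f $  match e
   4  $ f R f P h e    e h e e h f f $    match e
   5  $ f R f P h      h e e h f f $      match h
   6  $ f R f P        e e h f f $        expand P → e e h P
   7  $ f R f P h e e  e e h f f $        match e
   8  $ f R f P h e    e h f f $          match e
   9  $ f R f P h      h f f $            match h
  10  $ f R f P        f f $              expand P → ε
Stack after step 10: $ f R f (top = f).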